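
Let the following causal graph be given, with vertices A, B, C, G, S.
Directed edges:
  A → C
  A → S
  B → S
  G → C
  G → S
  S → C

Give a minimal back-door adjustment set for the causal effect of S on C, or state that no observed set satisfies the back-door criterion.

desc(S)\{S}={C}; candidates ⊆ {A,B,G}.
size 0: {}; under {} S still reaches {A,B,C,G} ∋ C.
size 1: {A}, {B}, {G}; under {A} S still reaches {B,C,G} ∋ C.
{A,G}: S⊥C given {A,G} in G with S→· removed — back-door holds.

S→C: minimal back-door set {A, G}.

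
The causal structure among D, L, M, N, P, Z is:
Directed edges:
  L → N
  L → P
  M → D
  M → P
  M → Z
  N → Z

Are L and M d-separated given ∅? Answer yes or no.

Bayes-Ball from L | ∅ reaches {N,P,Z}.
M ∉ reach(L|∅) ⇒ L ⊥ M | ∅.

Yes — L ⊥ M | ∅.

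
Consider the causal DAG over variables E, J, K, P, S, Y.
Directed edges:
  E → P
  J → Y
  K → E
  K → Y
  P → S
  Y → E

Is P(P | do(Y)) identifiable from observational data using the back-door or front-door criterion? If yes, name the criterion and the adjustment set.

desc(Y)\{Y}={E,P,S}; candidates ⊆ {J,K}.
size 0: {}; under {} Y still reaches {E,J,K,P,S} ∋ P.
{K}: Y⊥P given {K} in G with Y→· removed — back-door holds.
P(P|do(Y)) = Σ_{K} P(P|Y,K)·P(K).

P(P|do(Y)): backdoor, adjust for {K}.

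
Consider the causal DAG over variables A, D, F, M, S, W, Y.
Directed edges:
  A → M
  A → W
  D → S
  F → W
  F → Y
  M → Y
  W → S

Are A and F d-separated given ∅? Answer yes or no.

Bayes-Ball from A | ∅ reaches {M,S,W,Y}.
F ∉ reach(A|∅) ⇒ A ⊥ F | ∅.

Yes — A ⊥ F | ∅.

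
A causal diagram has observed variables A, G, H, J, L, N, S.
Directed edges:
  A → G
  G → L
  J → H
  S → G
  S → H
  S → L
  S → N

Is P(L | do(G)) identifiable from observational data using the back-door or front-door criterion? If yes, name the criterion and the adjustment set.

P(L|do(G)): backdoor, adjust for {S}.

desc(G)\{G}={L}; candidates ⊆ {A,H,J,N,S}.
size 0: {}; under {} G still reaches {A,H,L,N,S} ∋ L.
{S}: G⊥L given {S} in G with G→· removed — back-door holds.
P(L|do(G)) = Σ_{S} P(L|G,S)·P(S).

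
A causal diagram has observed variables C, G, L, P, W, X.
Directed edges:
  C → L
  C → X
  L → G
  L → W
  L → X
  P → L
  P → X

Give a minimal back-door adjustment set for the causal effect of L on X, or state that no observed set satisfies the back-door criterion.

desc(L)\{L}={G,W,X}; candidates ⊆ {C,P}.
size 0: {}; under {} L still reaches {C,P,X} ∋ X.
size 1: {C}, {P}; under {C} L still reaches {P,X} ∋ X.
{C,P}: L⊥X given {C,P} in G with L→· removed — back-door holds.

L→X: minimal back-door set {C, P}.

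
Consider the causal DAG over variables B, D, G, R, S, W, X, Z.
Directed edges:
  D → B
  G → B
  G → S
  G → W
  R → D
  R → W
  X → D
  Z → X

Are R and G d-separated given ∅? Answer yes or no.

Yes — R ⊥ G | ∅.

Bayes-Ball from R | ∅ reaches {B,D,W}.
G ∉ reach(R|∅) ⇒ R ⊥ G | ∅.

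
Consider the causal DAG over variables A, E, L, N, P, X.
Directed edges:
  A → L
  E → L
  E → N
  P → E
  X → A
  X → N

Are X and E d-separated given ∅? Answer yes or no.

Yes — X ⊥ E | ∅.

Bayes-Ball from X | ∅ reaches {A,L,N}.
E ∉ reach(X|∅) ⇒ X ⊥ E | ∅.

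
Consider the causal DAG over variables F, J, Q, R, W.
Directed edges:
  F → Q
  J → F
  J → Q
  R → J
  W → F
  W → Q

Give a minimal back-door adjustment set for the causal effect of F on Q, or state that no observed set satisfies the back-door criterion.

F→Q: minimal back-door set {J, W}.

desc(F)\{F}={Q}; candidates ⊆ {J,R,W}.
size 0: {}; under {} F still reaches {J,Q,R,W} ∋ Q.
size 1: {J}, {R}, {W}; under {J} F still reaches {Q,W} ∋ Q.
{J,W}: F⊥Q given {J,W} in G with F→· removed — back-door holds.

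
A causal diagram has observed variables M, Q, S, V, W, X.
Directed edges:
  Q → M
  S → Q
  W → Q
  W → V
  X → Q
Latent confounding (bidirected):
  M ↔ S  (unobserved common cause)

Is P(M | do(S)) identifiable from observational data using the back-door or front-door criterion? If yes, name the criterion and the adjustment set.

P(M|do(S)): frontdoor, adjust for {Q}.

desc(S)\{S}={M,Q}; candidates ⊆ {V,W,X}.
S↔M: latent back-door arc(s) into S.
size 0: {}; under {} S still reaches {M} ∋ M.
size 1: {V}, {W}, {X}; under {V} S still reaches {M} ∋ M.
size 2: {V,W}, {V,X}, {W,X}; under {V,W} S still reaches {M} ∋ M.
S↔M cannot be blocked by any observed set — no back-door set.
{Q}: (i) intercepts every directed S→M path; (ii) no back-door S→{Q}; (iii) {S} blocks every back-door {Q}→M. Front-door holds.
P(M|do(S)) = Σ_{Q} P(Q|S) Σ_{S'} P(M|Q,S')P(S').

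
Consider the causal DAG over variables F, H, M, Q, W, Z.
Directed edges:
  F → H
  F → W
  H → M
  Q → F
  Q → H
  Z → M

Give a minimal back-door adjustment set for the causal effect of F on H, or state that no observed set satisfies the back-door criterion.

F→H: minimal back-door set {Q}.

desc(F)\{F}={H,M,W}; candidates ⊆ {Q,Z}.
size 0: {}; under {} F still reaches {H,M,Q} ∋ H.
{Q}: F⊥H given {Q} in G with F→· removed — back-door holds.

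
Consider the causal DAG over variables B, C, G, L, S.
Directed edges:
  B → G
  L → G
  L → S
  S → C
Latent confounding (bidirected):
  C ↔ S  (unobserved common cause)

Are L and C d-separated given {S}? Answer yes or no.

No — L and C are d-connected given {S}.

Bayes-Ball from L | {S} reaches {C,G}.
C ∈ reach(L|{S}) ⇒ L ⊥̸ C | {S}.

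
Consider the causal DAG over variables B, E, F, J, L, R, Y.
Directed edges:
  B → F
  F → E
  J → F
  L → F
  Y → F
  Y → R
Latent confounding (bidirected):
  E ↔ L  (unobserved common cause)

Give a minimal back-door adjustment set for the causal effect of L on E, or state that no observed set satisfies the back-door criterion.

desc(L)\{L}={E,F}; candidates ⊆ {B,J,R,Y}.
L↔E: latent back-door arc(s) into L.
size 0: {}; under {} L still reaches {E} ∋ E.
size 1: {B}, {J}, {R} …(+1); under {B} L still reaches {E} ∋ E.
size 2: {B,J}, {B,R}, {B,Y} …(+3); under {B,J} L still reaches {E} ∋ E.
L↔E cannot be blocked by any observed set — no back-door set.

L→E: no observed back-door set.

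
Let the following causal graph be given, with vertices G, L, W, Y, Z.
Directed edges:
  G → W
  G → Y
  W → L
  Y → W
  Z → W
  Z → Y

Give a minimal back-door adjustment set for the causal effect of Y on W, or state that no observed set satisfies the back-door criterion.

desc(Y)\{Y}={L,W}; candidates ⊆ {G,Z}.
size 0: {}; under {} Y still reaches {G,L,W,Z} ∋ W.
size 1: {G}, {Z}; under {G} Y still reaches {L,W,Z} ∋ W.
{G,Z}: Y⊥W given {G,Z} in G with Y→· removed — back-door holds.

Y→W: minimal back-door set {G, Z}.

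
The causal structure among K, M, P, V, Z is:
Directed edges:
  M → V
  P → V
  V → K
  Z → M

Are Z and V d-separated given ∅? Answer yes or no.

Bayes-Ball from Z | ∅ reaches {K,M,V}.
V ∈ reach(Z|∅) ⇒ Z ⊥̸ V | ∅.

No — Z and V are d-connected given ∅.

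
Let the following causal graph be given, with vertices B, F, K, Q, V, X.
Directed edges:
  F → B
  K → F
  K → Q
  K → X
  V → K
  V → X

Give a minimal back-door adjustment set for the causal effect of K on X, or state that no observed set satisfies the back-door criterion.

desc(K)\{K}={B,F,Q,X}; candidates ⊆ {V}.
size 0: {}; under {} K still reaches {V,X} ∋ X.
{V}: K⊥X given {V} in G with K→· removed — back-door holds.

K→X: minimal back-door set {V}.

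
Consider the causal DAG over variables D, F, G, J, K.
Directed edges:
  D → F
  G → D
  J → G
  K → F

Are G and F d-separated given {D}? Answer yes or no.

Yes — G ⊥ F | {D}.

Bayes-Ball from G | {D} reaches {J}.
F ∉ reach(G|{D}) ⇒ G ⊥ F | {D}.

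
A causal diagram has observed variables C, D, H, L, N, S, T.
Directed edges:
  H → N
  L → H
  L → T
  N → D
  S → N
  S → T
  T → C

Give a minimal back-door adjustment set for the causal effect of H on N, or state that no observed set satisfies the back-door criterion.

H→N: minimal back-door set ∅.

desc(H)\{H}={D,N}; candidates ⊆ {C,L,S,T}.
∅: H⊥N given ∅ in G with H→· removed — back-door holds.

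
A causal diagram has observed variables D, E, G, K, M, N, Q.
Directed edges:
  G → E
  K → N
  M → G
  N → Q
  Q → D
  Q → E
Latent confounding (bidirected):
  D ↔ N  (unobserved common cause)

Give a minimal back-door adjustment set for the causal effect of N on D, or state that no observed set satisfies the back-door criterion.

desc(N)\{N}={D,E,Q}; candidates ⊆ {G,K,M}.
N↔D: latent back-door arc(s) into N.
size 0: {}; under {} N still reaches {D,K} ∋ D.
size 1: {G}, {K}, {M}; under {G} N still reaches {D,K} ∋ D.
size 2: {G,K}, {G,M}, {K,M}; under {G,K} N still reaches {D} ∋ D.
N↔D cannot be blocked by any observed set — no back-door set.

N→D: no observed back-door set.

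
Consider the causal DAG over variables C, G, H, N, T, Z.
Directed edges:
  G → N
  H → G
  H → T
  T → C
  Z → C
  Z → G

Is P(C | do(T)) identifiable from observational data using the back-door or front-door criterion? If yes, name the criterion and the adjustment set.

desc(T)\{T}={C}; candidates ⊆ {G,H,N,Z}.
∅: T⊥C given ∅ in G with T→· removed — back-door holds.
P(C|do(T)) = P(C|T) — no adjustment needed.

P(C|do(T)): backdoor, adjust for ∅.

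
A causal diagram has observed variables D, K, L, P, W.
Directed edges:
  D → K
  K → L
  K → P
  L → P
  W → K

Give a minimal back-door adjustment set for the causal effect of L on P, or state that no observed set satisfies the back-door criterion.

L→P: minimal back-door set {K}.

desc(L)\{L}={P}; candidates ⊆ {D,K,W}.
size 0: {}; under {} L still reaches {D,K,P,W} ∋ P.
{K}: L⊥P given {K} in G with L→· removed — back-door holds.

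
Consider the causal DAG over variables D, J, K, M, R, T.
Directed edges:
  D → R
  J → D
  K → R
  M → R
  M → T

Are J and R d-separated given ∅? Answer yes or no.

No — J and R are d-connected given ∅.

Bayes-Ball from J | ∅ reaches {D,R}.
R ∈ reach(J|∅) ⇒ J ⊥̸ R | ∅.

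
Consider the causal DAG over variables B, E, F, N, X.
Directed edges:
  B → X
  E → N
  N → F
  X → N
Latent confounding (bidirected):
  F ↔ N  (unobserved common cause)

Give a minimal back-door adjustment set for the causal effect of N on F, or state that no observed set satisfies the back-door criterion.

N→F: no observed back-door set.

desc(N)\{N}={F}; candidates ⊆ {B,E,X}.
N↔F: latent back-door arc(s) into N.
size 0: {}; under {} N still reaches {B,E,F,X} ∋ F.
size 1: {B}, {E}, {X}; under {B} N still reaches {E,F,X} ∋ F.
size 2: {B,E}, {B,X}, {E,X}; under {B,E} N still reaches {F,X} ∋ F.
N↔F cannot be blocked by any observed set — no back-door set.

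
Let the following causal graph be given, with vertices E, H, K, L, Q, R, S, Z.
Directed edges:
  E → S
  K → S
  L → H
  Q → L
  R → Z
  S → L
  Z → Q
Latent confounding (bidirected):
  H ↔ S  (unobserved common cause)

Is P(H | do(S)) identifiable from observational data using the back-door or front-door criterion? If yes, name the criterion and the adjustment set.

desc(S)\{S}={H,L}; candidates ⊆ {E,K,Q,R,Z}.
S↔H: latent back-door arc(s) into S.
size 0: {}; under {} S still reaches {E,H,K} ∋ H.
size 1: {E}, {K}, {Q} …(+2); under {E} S still reaches {H,K} ∋ H.
size 2: {E,K}, {E,Q}, {E,R} …(+7); under {E,K} S still reaches {H} ∋ H.
S↔H cannot be blocked by any observed set — no back-door set.
{L}: (i) intercepts every directed S→H path; (ii) no back-door S→{L}; (iii) {S} blocks every back-door {L}→H. Front-door holds.
P(H|do(S)) = Σ_{L} P(L|S) Σ_{S'} P(H|L,S')P(S').

P(H|do(S)): frontdoor, adjust for {L}.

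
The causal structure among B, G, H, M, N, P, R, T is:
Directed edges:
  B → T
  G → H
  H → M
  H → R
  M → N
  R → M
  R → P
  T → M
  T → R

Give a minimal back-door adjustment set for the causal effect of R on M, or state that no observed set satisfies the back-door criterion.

desc(R)\{R}={M,N,P}; candidates ⊆ {B,G,H,T}.
size 0: {}; under {} R still reaches {B,G,H,M,N,T} ∋ M.
size 1: {B}, {G}, {H} …(+1); under {B} R still reaches {G,H,M,N,T} ∋ M.
{H,T}: R⊥M given {H,T} in G with R→· removed — back-door holds.

R→M: minimal back-door set {H, T}.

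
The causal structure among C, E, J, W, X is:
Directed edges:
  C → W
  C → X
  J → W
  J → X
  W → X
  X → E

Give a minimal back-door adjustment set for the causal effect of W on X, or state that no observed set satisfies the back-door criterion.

W→X: minimal back-door set {C, J}.

desc(W)\{W}={E,X}; candidates ⊆ {C,J}.
size 0: {}; under {} W still reaches {C,E,J,X} ∋ X.
size 1: {C}, {J}; under {C} W still reaches {E,J,X} ∋ X.
{C,J}: W⊥X given {C,J} in G with W→· removed — back-door holds.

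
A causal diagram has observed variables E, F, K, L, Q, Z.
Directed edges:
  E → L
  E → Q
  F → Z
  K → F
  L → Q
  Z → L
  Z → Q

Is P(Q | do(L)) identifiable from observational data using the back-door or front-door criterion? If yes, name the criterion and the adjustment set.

desc(L)\{L}={Q}; candidates ⊆ {E,F,K,Z}.
size 0: {}; under {} L still reaches {E,F,K,Q,Z} ∋ Q.
size 1: {E}, {F}, {K} …(+1); under {E} L still reaches {F,K,Q,Z} ∋ Q.
{E,Z}: L⊥Q given {E,Z} in G with L→· removed — back-door holds.
P(Q|do(L)) = Σ_{E,Z} P(Q|L,E,Z)·P(E,Z).

P(Q|do(L)): backdoor, adjust for {E, Z}.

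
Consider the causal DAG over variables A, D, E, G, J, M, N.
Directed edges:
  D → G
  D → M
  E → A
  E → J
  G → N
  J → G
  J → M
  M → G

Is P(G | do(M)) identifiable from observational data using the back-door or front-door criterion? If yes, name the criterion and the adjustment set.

desc(M)\{M}={G,N}; candidates ⊆ {A,D,E,J}.
size 0: {}; under {} M still reaches {A,D,E,G,J,N} ∋ G.
size 1: {A}, {D}, {E} …(+1); under {A} M still reaches {D,E,G,J,N} ∋ G.
{D,J}: M⊥G given {D,J} in G with M→· removed — back-door holds.
P(G|do(M)) = Σ_{D,J} P(G|M,D,J)·P(D,J).

P(G|do(M)): backdoor, adjust for {D, J}.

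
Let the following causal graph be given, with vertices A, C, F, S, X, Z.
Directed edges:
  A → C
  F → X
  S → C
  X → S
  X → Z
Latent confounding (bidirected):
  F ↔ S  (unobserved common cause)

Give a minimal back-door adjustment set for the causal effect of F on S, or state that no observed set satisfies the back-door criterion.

desc(F)\{F}={C,S,X,Z}; candidates ⊆ {A}.
F↔S: latent back-door arc(s) into F.
size 0: {}; under {} F still reaches {C,S} ∋ S.
size 1: {A}; under {A} F still reaches {C,S} ∋ S.
F↔S cannot be blocked by any observed set — no back-door set.

F→S: no observed back-door set.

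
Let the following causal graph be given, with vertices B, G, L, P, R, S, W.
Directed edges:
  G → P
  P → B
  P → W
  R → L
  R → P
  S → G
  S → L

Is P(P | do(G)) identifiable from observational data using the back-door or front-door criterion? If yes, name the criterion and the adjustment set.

P(P|do(G)): backdoor, adjust for ∅.

desc(G)\{G}={B,P,W}; candidates ⊆ {L,R,S}.
∅: G⊥P given ∅ in G with G→· removed — back-door holds.
P(P|do(G)) = P(P|G) — no adjustment needed.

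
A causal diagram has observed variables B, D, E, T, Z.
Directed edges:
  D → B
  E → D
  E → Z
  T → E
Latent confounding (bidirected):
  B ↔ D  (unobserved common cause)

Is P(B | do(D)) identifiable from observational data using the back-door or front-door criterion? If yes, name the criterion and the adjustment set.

desc(D)\{D}={B}; candidates ⊆ {E,T,Z}.
D↔B: latent back-door arc(s) into D.
size 0: {}; under {} D still reaches {B,E,T,Z} ∋ B.
size 1: {E}, {T}, {Z}; under {E} D still reaches {B} ∋ B.
size 2: {E,T}, {E,Z}, {T,Z}; under {E,T} D still reaches {B} ∋ B.
D↔B cannot be blocked by any observed set — no back-door set.
No mediator lies on a directed D→…→B path.
Neither criterion identifies P(B|do(D)) in this graph.

P(B|do(D)): not identifiable (no BD/FD set).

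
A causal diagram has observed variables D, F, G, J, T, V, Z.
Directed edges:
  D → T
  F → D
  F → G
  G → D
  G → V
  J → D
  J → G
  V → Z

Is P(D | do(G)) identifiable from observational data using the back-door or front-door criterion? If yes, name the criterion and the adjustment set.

desc(G)\{G}={D,T,V,Z}; candidates ⊆ {F,J}.
size 0: {}; under {} G still reaches {D,F,J,T} ∋ D.
size 1: {F}, {J}; under {F} G still reaches {D,J,T} ∋ D.
{F,J}: G⊥D given {F,J} in G with G→· removed — back-door holds.
P(D|do(G)) = Σ_{F,J} P(D|G,F,J)·P(F,J).

P(D|do(G)): backdoor, adjust for {F, J}.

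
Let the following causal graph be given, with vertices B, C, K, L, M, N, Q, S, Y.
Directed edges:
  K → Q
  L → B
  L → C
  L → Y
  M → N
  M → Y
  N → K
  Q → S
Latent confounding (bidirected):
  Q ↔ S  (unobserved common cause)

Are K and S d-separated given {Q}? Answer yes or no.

Bayes-Ball from K | {Q} reaches {M,N,S,Y}.
S ∈ reach(K|{Q}) ⇒ K ⊥̸ S | {Q}.

No — K and S are d-connected given {Q}.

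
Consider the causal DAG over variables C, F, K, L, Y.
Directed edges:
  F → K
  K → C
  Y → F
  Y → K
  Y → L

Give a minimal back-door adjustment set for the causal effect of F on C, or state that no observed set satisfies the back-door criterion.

F→C: minimal back-door set {Y}.

desc(F)\{F}={C,K}; candidates ⊆ {L,Y}.
size 0: {}; under {} F still reaches {C,K,L,Y} ∋ C.
{Y}: F⊥C given {Y} in G with F→· removed — back-door holds.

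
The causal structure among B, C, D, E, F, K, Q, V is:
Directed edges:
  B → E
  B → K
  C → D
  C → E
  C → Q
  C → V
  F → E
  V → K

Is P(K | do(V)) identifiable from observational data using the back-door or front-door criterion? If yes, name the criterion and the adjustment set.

desc(V)\{V}={K}; candidates ⊆ {B,C,D,E,F,Q}.
∅: V⊥K given ∅ in G with V→· removed — back-door holds.
P(K|do(V)) = P(K|V) — no adjustment needed.

P(K|do(V)): backdoor, adjust for ∅.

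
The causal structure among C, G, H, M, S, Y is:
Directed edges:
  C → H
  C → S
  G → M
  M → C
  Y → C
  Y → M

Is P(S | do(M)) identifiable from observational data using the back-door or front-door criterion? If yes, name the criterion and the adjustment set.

P(S|do(M)): backdoor, adjust for {Y}.

desc(M)\{M}={C,H,S}; candidates ⊆ {G,Y}.
size 0: {}; under {} M still reaches {C,G,H,S,Y} ∋ S.
{Y}: M⊥S given {Y} in G with M→· removed — back-door holds.
P(S|do(M)) = Σ_{Y} P(S|M,Y)·P(Y).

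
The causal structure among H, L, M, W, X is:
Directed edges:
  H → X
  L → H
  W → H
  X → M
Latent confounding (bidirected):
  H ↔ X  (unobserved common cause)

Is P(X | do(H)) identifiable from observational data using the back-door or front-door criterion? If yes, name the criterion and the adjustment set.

P(X|do(H)): not identifiable (no BD/FD set).

desc(H)\{H}={M,X}; candidates ⊆ {L,W}.
H↔X: latent back-door arc(s) into H.
size 0: {}; under {} H still reaches {L,M,W,X} ∋ X.
size 1: {L}, {W}; under {L} H still reaches {M,W,X} ∋ X.
size 2: {L,W}; under {L,W} H still reaches {M,X} ∋ X.
H↔X cannot be blocked by any observed set — no back-door set.
No mediator lies on a directed H→…→X path.
Neither criterion identifies P(X|do(H)) in this graph.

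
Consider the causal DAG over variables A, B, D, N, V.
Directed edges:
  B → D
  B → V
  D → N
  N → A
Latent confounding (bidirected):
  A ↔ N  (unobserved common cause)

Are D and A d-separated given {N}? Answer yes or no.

Bayes-Ball from D | {N} reaches {A,B,V}.
A ∈ reach(D|{N}) ⇒ D ⊥̸ A | {N}.

No — D and A are d-connected given {N}.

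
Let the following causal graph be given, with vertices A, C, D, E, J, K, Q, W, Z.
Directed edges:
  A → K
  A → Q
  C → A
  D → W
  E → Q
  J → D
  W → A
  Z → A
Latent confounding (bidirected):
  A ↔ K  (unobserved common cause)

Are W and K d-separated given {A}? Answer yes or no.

No — W and K are d-connected given {A}.

Bayes-Ball from W | {A} reaches {C,D,J,K,Z}.
K ∈ reach(W|{A}) ⇒ W ⊥̸ K | {A}.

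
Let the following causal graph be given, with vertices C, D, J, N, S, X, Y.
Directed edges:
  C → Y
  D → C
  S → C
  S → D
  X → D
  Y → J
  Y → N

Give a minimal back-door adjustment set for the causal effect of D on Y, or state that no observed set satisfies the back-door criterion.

desc(D)\{D}={C,J,N,Y}; candidates ⊆ {S,X}.
size 0: {}; under {} D still reaches {C,J,N,S,X,Y} ∋ Y.
{S}: D⊥Y given {S} in G with D→· removed — back-door holds.

D→Y: minimal back-door set {S}.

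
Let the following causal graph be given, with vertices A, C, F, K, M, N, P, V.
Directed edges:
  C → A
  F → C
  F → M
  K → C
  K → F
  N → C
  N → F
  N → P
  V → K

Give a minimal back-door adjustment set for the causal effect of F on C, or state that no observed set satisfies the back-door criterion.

F→C: minimal back-door set {K, N}.

desc(F)\{F}={A,C,M}; candidates ⊆ {K,N,P,V}.
size 0: {}; under {} F still reaches {A,C,K,N,P,V} ∋ C.
size 1: {K}, {N}, {P} …(+1); under {K} F still reaches {A,C,N,P} ∋ C.
{K,N}: F⊥C given {K,N} in G with F→· removed — back-door holds.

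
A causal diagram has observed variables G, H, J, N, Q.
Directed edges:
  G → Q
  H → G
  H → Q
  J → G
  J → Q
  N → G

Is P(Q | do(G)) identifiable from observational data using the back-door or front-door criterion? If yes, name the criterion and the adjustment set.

P(Q|do(G)): backdoor, adjust for {H, J}.

desc(G)\{G}={Q}; candidates ⊆ {H,J,N}.
size 0: {}; under {} G still reaches {H,J,N,Q} ∋ Q.
size 1: {H}, {J}, {N}; under {H} G still reaches {J,N,Q} ∋ Q.
{H,J}: G⊥Q given {H,J} in G with G→· removed — back-door holds.
P(Q|do(G)) = Σ_{H,J} P(Q|G,H,J)·P(H,J).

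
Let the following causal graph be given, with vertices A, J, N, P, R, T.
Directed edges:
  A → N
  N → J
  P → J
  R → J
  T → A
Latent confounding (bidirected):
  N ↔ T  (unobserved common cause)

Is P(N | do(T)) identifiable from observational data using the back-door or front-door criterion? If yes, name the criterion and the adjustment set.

desc(T)\{T}={A,J,N}; candidates ⊆ {P,R}.
T↔N: latent back-door arc(s) into T.
size 0: {}; under {} T still reaches {J,N} ∋ N.
size 1: {P}, {R}; under {P} T still reaches {J,N} ∋ N.
size 2: {P,R}; under {P,R} T still reaches {J,N} ∋ N.
T↔N cannot be blocked by any observed set — no back-door set.
{A}: (i) intercepts every directed T→N path; (ii) no back-door T→{A}; (iii) {T} blocks every back-door {A}→N. Front-door holds.
P(N|do(T)) = Σ_{A} P(A|T) Σ_{T'} P(N|A,T')P(T').

P(N|do(T)): frontdoor, adjust for {A}.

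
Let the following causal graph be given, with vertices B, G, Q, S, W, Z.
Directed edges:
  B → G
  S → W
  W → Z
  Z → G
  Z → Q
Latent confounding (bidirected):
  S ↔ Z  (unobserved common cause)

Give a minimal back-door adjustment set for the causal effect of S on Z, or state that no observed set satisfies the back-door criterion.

S→Z: no observed back-door set.

desc(S)\{S}={G,Q,W,Z}; candidates ⊆ {B}.
S↔Z: latent back-door arc(s) into S.
size 0: {}; under {} S still reaches {G,Q,Z} ∋ Z.
size 1: {B}; under {B} S still reaches {G,Q,Z} ∋ Z.
S↔Z cannot be blocked by any observed set — no back-door set.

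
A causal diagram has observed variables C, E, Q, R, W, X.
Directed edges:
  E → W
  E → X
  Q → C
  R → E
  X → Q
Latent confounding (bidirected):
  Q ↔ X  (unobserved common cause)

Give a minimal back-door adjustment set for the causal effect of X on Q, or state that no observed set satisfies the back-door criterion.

desc(X)\{X}={C,Q}; candidates ⊆ {E,R,W}.
X↔Q: latent back-door arc(s) into X.
size 0: {}; under {} X still reaches {C,E,Q,R,W} ∋ Q.
size 1: {E}, {R}, {W}; under {E} X still reaches {C,Q} ∋ Q.
size 2: {E,R}, {E,W}, {R,W}; under {E,R} X still reaches {C,Q} ∋ Q.
X↔Q cannot be blocked by any observed set — no back-door set.

X→Q: no observed back-door set.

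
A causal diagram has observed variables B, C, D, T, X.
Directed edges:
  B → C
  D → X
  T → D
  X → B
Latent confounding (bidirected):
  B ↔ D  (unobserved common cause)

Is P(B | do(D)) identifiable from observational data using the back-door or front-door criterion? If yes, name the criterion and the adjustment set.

P(B|do(D)): frontdoor, adjust for {X}.

desc(D)\{D}={B,C,X}; candidates ⊆ {T}.
D↔B: latent back-door arc(s) into D.
size 0: {}; under {} D still reaches {B,C,T} ∋ B.
size 1: {T}; under {T} D still reaches {B,C} ∋ B.
D↔B cannot be blocked by any observed set — no back-door set.
{X}: (i) intercepts every directed D→B path; (ii) no back-door D→{X}; (iii) {D} blocks every back-door {X}→B. Front-door holds.
P(B|do(D)) = Σ_{X} P(X|D) Σ_{D'} P(B|X,D')P(D').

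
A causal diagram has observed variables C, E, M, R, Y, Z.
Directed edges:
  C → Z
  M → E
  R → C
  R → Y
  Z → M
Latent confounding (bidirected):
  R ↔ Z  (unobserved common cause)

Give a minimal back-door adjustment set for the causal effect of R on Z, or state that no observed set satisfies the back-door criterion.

desc(R)\{R}={C,E,M,Y,Z}; candidates ⊆ {—}.
R↔Z: latent back-door arc(s) into R.
size 0: {}; under {} R still reaches {E,M,Z} ∋ Z.
R↔Z cannot be blocked by any observed set — no back-door set.

R→Z: no observed back-door set.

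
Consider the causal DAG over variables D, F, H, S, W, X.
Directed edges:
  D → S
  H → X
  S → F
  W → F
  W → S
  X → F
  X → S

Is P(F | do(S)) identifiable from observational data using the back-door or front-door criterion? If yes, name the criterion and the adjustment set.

desc(S)\{S}={F}; candidates ⊆ {D,H,W,X}.
size 0: {}; under {} S still reaches {D,F,H,W,X} ∋ F.
size 1: {D}, {H}, {W} …(+1); under {D} S still reaches {F,H,W,X} ∋ F.
{W,X}: S⊥F given {W,X} in G with S→· removed — back-door holds.
P(F|do(S)) = Σ_{W,X} P(F|S,W,X)·P(W,X).

P(F|do(S)): backdoor, adjust for {W, X}.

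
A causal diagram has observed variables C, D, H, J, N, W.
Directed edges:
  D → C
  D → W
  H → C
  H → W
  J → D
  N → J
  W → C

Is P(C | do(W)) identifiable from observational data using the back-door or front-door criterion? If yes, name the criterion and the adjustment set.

desc(W)\{W}={C}; candidates ⊆ {D,H,J,N}.
size 0: {}; under {} W still reaches {C,D,H,J,N} ∋ C.
size 1: {D}, {H}, {J} …(+1); under {D} W still reaches {C,H} ∋ C.
{D,H}: W⊥C given {D,H} in G with W→· removed — back-door holds.
P(C|do(W)) = Σ_{D,H} P(C|W,D,H)·P(D,H).

P(C|do(W)): backdoor, adjust for {D, H}.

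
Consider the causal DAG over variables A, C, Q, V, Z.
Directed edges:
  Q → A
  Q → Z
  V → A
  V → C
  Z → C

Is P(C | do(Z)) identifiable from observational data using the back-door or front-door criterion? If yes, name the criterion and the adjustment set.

P(C|do(Z)): backdoor, adjust for ∅.

desc(Z)\{Z}={C}; candidates ⊆ {A,Q,V}.
∅: Z⊥C given ∅ in G with Z→· removed — back-door holds.
P(C|do(Z)) = P(C|Z) — no adjustment needed.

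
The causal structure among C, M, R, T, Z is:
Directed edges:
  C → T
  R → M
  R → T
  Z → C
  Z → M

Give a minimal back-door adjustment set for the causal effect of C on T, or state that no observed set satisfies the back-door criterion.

desc(C)\{C}={T}; candidates ⊆ {M,R,Z}.
∅: C⊥T given ∅ in G with C→· removed — back-door holds.

C→T: minimal back-door set ∅.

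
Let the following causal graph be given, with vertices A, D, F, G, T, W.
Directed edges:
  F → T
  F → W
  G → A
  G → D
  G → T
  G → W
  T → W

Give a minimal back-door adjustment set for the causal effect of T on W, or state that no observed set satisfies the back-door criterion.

T→W: minimal back-door set {F, G}.

desc(T)\{T}={W}; candidates ⊆ {A,D,F,G}.
size 0: {}; under {} T still reaches {A,D,F,G,W} ∋ W.
size 1: {A}, {D}, {F} …(+1); under {A} T still reaches {D,F,G,W} ∋ W.
{F,G}: T⊥W given {F,G} in G with T→· removed — back-door holds.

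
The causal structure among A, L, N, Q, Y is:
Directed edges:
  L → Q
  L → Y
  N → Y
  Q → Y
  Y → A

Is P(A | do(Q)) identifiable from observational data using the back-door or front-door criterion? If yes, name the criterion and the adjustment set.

P(A|do(Q)): backdoor, adjust for {L}.

desc(Q)\{Q}={A,Y}; candidates ⊆ {L,N}.
size 0: {}; under {} Q still reaches {A,L,Y} ∋ A.
{L}: Q⊥A given {L} in G with Q→· removed — back-door holds.
P(A|do(Q)) = Σ_{L} P(A|Q,L)·P(L).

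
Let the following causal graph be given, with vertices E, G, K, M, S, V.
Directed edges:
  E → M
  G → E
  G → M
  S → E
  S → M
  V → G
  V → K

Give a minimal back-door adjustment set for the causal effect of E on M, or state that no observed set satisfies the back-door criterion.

desc(E)\{E}={M}; candidates ⊆ {G,K,S,V}.
size 0: {}; under {} E still reaches {G,K,M,S,V} ∋ M.
size 1: {G}, {K}, {S} …(+1); under {G} E still reaches {M,S} ∋ M.
{G,S}: E⊥M given {G,S} in G with E→· removed — back-door holds.

E→M: minimal back-door set {G, S}.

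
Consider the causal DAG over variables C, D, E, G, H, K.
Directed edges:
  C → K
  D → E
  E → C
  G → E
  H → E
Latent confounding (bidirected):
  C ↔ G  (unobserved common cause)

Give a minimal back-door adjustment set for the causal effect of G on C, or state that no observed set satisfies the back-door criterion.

desc(G)\{G}={C,E,K}; candidates ⊆ {D,H}.
G↔C: latent back-door arc(s) into G.
size 0: {}; under {} G still reaches {C,K} ∋ C.
size 1: {D}, {H}; under {D} G still reaches {C,K} ∋ C.
size 2: {D,H}; under {D,H} G still reaches {C,K} ∋ C.
G↔C cannot be blocked by any observed set — no back-door set.

G→C: no observed back-door set.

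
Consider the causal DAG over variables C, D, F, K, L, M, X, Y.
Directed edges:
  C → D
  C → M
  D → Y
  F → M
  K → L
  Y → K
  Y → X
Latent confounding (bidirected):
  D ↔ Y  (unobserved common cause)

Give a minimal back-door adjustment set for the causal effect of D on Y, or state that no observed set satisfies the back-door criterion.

D→Y: no observed back-door set.

desc(D)\{D}={K,L,X,Y}; candidates ⊆ {C,F,M}.
D↔Y: latent back-door arc(s) into D.
size 0: {}; under {} D still reaches {C,K,L,M,X,Y} ∋ Y.
size 1: {C}, {F}, {M}; under {C} D still reaches {K,L,X,Y} ∋ Y.
size 2: {C,F}, {C,M}, {F,M}; under {C,F} D still reaches {K,L,X,Y} ∋ Y.
D↔Y cannot be blocked by any observed set — no back-door set.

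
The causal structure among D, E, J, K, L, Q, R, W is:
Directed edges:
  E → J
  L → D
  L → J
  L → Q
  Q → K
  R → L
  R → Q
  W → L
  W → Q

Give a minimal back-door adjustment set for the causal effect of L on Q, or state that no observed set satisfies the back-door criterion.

L→Q: minimal back-door set {R, W}.

desc(L)\{L}={D,J,K,Q}; candidates ⊆ {E,R,W}.
size 0: {}; under {} L still reaches {K,Q,R,W} ∋ Q.
size 1: {E}, {R}, {W}; under {E} L still reaches {K,Q,R,W} ∋ Q.
{R,W}: L⊥Q given {R,W} in G with L→· removed — back-door holds.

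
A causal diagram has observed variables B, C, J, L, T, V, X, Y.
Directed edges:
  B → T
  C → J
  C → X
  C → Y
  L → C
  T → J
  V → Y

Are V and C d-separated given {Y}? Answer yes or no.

No — V and C are d-connected given {Y}.

Bayes-Ball from V | {Y} reaches {C,J,L,X}.
C ∈ reach(V|{Y}) ⇒ V ⊥̸ C | {Y}.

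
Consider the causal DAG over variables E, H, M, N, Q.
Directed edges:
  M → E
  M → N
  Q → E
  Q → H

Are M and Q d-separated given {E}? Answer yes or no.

No — M and Q are d-connected given {E}.

Bayes-Ball from M | {E} reaches {H,N,Q}.
Q ∈ reach(M|{E}) ⇒ M ⊥̸ Q | {E}.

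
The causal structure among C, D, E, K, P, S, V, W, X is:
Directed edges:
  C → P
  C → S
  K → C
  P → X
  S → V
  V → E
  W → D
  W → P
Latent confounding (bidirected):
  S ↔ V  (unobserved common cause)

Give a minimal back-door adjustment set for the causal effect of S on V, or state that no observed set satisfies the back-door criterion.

desc(S)\{S}={E,V}; candidates ⊆ {C,D,K,P,W,X}.
S↔V: latent back-door arc(s) into S.
size 0: {}; under {} S still reaches {C,E,K,P,V,X} ∋ V.
size 1: {C}, {D}, {K} …(+3); under {C} S still reaches {E,V} ∋ V.
size 2: {C,D}, {C,K}, {C,P} …(+12); under {C,D} S still reaches {E,V} ∋ V.
S↔V cannot be blocked by any observed set — no back-door set.

S→V: no observed back-door set.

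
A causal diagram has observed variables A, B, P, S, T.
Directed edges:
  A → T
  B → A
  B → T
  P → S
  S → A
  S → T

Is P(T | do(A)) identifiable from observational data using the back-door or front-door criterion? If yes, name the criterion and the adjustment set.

P(T|do(A)): backdoor, adjust for {B, S}.

desc(A)\{A}={T}; candidates ⊆ {B,P,S}.
size 0: {}; under {} A still reaches {B,P,S,T} ∋ T.
size 1: {B}, {P}, {S}; under {B} A still reaches {P,S,T} ∋ T.
{B,S}: A⊥T given {B,S} in G with A→· removed — back-door holds.
P(T|do(A)) = Σ_{B,S} P(T|A,B,S)·P(B,S).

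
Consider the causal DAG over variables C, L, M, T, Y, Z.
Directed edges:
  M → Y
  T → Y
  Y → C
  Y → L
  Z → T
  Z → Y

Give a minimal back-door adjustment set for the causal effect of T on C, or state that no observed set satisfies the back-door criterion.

T→C: minimal back-door set {Z}.

desc(T)\{T}={C,L,Y}; candidates ⊆ {M,Z}.
size 0: {}; under {} T still reaches {C,L,Y,Z} ∋ C.
{Z}: T⊥C given {Z} in G with T→· removed — back-door holds.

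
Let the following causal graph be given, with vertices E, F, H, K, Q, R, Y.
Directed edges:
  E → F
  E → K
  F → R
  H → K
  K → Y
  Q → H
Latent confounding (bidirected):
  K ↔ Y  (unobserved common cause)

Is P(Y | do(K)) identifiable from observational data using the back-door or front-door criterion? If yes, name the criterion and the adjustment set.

P(Y|do(K)): not identifiable (no BD/FD set).

desc(K)\{K}={Y}; candidates ⊆ {E,F,H,Q,R}.
K↔Y: latent back-door arc(s) into K.
size 0: {}; under {} K still reaches {E,F,H,Q,R,Y} ∋ Y.
size 1: {E}, {F}, {H} …(+2); under {E} K still reaches {H,Q,Y} ∋ Y.
size 2: {E,F}, {E,H}, {E,Q} …(+7); under {E,F} K still reaches {H,Q,Y} ∋ Y.
K↔Y cannot be blocked by any observed set — no back-door set.
No mediator lies on a directed K→…→Y path.
Neither criterion identifies P(Y|do(K)) in this graph.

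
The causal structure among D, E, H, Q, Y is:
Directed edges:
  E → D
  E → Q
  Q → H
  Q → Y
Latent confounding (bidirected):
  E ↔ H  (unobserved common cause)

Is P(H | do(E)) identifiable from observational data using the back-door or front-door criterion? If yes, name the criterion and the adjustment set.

desc(E)\{E}={D,H,Q,Y}; candidates ⊆ {—}.
E↔H: latent back-door arc(s) into E.
size 0: {}; under {} E still reaches {H} ∋ H.
E↔H cannot be blocked by any observed set — no back-door set.
{Q}: (i) intercepts every directed E→H path; (ii) no back-door E→{Q}; (iii) {E} blocks every back-door {Q}→H. Front-door holds.
P(H|do(E)) = Σ_{Q} P(Q|E) Σ_{E'} P(H|Q,E')P(E').

P(H|do(E)): frontdoor, adjust for {Q}.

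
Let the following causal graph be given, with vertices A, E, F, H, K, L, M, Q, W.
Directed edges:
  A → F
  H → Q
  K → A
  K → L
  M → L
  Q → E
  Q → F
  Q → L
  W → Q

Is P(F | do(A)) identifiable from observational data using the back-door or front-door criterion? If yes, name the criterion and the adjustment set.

desc(A)\{A}={F}; candidates ⊆ {E,H,K,L,M,Q,W}.
∅: A⊥F given ∅ in G with A→· removed — back-door holds.
P(F|do(A)) = P(F|A) — no adjustment needed.

P(F|do(A)): backdoor, adjust for ∅.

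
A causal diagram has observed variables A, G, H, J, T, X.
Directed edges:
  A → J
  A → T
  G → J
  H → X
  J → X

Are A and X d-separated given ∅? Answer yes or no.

Bayes-Ball from A | ∅ reaches {J,T,X}.
X ∈ reach(A|∅) ⇒ A ⊥̸ X | ∅.

No — A and X are d-connected given ∅.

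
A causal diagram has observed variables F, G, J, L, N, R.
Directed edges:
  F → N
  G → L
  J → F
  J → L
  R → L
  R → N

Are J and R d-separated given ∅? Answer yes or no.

Yes — J ⊥ R | ∅.

Bayes-Ball from J | ∅ reaches {F,L,N}.
R ∉ reach(J|∅) ⇒ J ⊥ R | ∅.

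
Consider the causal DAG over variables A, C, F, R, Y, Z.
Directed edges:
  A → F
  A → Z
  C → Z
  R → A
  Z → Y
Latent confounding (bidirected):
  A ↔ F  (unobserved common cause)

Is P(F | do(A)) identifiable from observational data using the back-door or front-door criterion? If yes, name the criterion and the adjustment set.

desc(A)\{A}={F,Y,Z}; candidates ⊆ {C,R}.
A↔F: latent back-door arc(s) into A.
size 0: {}; under {} A still reaches {F,R} ∋ F.
size 1: {C}, {R}; under {C} A still reaches {F,R} ∋ F.
size 2: {C,R}; under {C,R} A still reaches {F} ∋ F.
A↔F cannot be blocked by any observed set — no back-door set.
No mediator lies on a directed A→…→F path.
Neither criterion identifies P(F|do(A)) in this graph.

P(F|do(A)): not identifiable (no BD/FD set).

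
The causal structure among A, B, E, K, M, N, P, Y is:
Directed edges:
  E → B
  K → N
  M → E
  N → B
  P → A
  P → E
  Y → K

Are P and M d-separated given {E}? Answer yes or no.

Bayes-Ball from P | {E} reaches {A,M}.
M ∈ reach(P|{E}) ⇒ P ⊥̸ M | {E}.

No — P and M are d-connected given {E}.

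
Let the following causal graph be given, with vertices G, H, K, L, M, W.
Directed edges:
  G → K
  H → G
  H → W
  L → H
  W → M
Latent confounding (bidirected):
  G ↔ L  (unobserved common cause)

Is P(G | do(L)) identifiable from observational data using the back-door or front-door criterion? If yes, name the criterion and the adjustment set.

desc(L)\{L}={G,H,K,M,W}; candidates ⊆ {—}.
L↔G: latent back-door arc(s) into L.
size 0: {}; under {} L still reaches {G,K} ∋ G.
L↔G cannot be blocked by any observed set — no back-door set.
{H}: (i) intercepts every directed L→G path; (ii) no back-door L→{H}; (iii) {L} blocks every back-door {H}→G. Front-door holds.
P(G|do(L)) = Σ_{H} P(H|L) Σ_{L'} P(G|H,L')P(L').

P(G|do(L)): frontdoor, adjust for {H}.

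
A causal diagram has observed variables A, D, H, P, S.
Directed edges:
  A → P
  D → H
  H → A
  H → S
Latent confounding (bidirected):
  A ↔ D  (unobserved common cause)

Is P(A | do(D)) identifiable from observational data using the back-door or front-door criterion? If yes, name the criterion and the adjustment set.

P(A|do(D)): frontdoor, adjust for {H}.

desc(D)\{D}={A,H,P,S}; candidates ⊆ {—}.
D↔A: latent back-door arc(s) into D.
size 0: {}; under {} D still reaches {A,P} ∋ A.
D↔A cannot be blocked by any observed set — no back-door set.
{H}: (i) intercepts every directed D→A path; (ii) no back-door D→{H}; (iii) {D} blocks every back-door {H}→A. Front-door holds.
P(A|do(D)) = Σ_{H} P(H|D) Σ_{D'} P(A|H,D')P(D').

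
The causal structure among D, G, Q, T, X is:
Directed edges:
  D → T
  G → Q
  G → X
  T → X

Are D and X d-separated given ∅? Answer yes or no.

Bayes-Ball from D | ∅ reaches {T,X}.
X ∈ reach(D|∅) ⇒ D ⊥̸ X | ∅.

No — D and X are d-connected given ∅.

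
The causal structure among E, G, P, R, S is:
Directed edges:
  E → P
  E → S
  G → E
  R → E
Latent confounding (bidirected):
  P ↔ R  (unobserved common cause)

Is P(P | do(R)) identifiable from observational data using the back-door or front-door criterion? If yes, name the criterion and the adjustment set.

desc(R)\{R}={E,P,S}; candidates ⊆ {G}.
R↔P: latent back-door arc(s) into R.
size 0: {}; under {} R still reaches {P} ∋ P.
size 1: {G}; under {G} R still reaches {P} ∋ P.
R↔P cannot be blocked by any observed set — no back-door set.
{E}: (i) intercepts every directed R→P path; (ii) no back-door R→{E}; (iii) {R} blocks every back-door {E}→P. Front-door holds.
P(P|do(R)) = Σ_{E} P(E|R) Σ_{R'} P(P|E,R')P(R').

P(P|do(R)): frontdoor, adjust for {E}.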